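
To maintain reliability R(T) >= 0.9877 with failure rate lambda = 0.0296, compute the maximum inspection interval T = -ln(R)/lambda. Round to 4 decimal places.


R_target = 0.9877
lambda = 0.0296
-ln(0.9877) = 0.0124
T = 0.0124 / 0.0296
T = 0.4181

0.4181


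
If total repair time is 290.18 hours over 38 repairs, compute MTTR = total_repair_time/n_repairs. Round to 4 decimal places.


total_repair_time = 290.18
n_repairs = 38
MTTR = 290.18 / 38
MTTR = 7.6363

7.6363


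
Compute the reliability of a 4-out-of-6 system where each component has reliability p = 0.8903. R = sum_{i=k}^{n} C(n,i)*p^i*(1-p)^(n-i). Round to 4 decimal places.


k = 4, n = 6, p = 0.8903
i=4: C(6,4)=15 * 0.8903^4 * 0.1097^2 = 0.1134
i=5: C(6,5)=6 * 0.8903^5 * 0.1097^1 = 0.3682
i=6: C(6,6)=1 * 0.8903^6 * 0.1097^0 = 0.498
R = sum of terms = 0.9796

0.9796


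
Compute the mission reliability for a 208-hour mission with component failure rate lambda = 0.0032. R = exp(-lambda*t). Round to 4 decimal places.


lambda = 0.0032
mission_time = 208
lambda * t = 0.0032 * 208 = 0.6656
R = exp(-0.6656)
R = 0.514

0.514


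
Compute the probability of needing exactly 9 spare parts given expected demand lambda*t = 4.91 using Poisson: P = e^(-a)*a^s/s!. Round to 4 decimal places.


a = 4.91, s = 9
e^(-a) = e^(-4.91) = 0.0074
a^s = 4.91^9 = 1658568.562
s! = 362880
P = 0.0074 * 1658568.562 / 362880
P = 0.0337

0.0337


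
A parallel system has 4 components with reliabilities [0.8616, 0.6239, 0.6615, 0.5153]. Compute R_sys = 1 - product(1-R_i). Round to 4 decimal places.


Components: [0.8616, 0.6239, 0.6615, 0.5153]
(1 - 0.8616) = 0.1384, running product = 0.1384
(1 - 0.6239) = 0.3761, running product = 0.0521
(1 - 0.6615) = 0.3385, running product = 0.0176
(1 - 0.5153) = 0.4847, running product = 0.0085
Product of (1-R_i) = 0.0085
R_sys = 1 - 0.0085 = 0.9915

0.9915


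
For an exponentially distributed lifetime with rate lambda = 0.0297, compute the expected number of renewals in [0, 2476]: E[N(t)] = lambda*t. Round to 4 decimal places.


lambda = 0.0297
t = 2476
E[N(t)] = lambda * t
E[N(t)] = 0.0297 * 2476
E[N(t)] = 73.5372

73.5372


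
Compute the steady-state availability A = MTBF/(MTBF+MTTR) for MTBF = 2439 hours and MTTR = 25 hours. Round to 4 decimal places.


MTBF = 2439
MTTR = 25
MTBF + MTTR = 2464
A = 2439 / 2464
A = 0.9899

0.9899


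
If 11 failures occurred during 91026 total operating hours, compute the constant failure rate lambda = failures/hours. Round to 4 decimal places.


failures = 11
total_hours = 91026
lambda = 11 / 91026
lambda = 0.0001

0.0001


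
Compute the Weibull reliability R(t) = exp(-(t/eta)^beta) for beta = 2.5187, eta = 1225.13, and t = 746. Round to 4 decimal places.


beta = 2.5187, eta = 1225.13, t = 746
t/eta = 746 / 1225.13 = 0.6089
(t/eta)^beta = 0.6089^2.5187 = 0.2867
R(t) = exp(-0.2867)
R(t) = 0.7508

0.7508


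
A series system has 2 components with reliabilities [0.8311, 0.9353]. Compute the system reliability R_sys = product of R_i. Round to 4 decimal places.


Components: [0.8311, 0.9353]
After component 1 (R=0.8311): product = 0.8311
After component 2 (R=0.9353): product = 0.7773
R_sys = 0.7773

0.7773


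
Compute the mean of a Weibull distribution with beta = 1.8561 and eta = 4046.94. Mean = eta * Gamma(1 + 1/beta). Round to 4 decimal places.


beta = 1.8561, eta = 4046.94
1/beta = 0.5388
1 + 1/beta = 1.5388
Gamma(1.5388) = 0.8881
Mean = 4046.94 * 0.8881
Mean = 3594.0789

3594.0789


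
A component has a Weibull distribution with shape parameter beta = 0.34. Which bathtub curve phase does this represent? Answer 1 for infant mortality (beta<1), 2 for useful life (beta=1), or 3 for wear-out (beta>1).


beta = 0.34
Compare beta to 1:
beta < 1 => infant mortality (phase 1)
beta = 1 => useful life (phase 2)
beta > 1 => wear-out (phase 3)
Since beta = 0.34, this is infant mortality (decreasing failure rate)
Phase = 1

1


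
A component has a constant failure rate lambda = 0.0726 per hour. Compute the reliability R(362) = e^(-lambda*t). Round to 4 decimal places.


lambda = 0.0726
t = 362
lambda * t = 26.2812
R(t) = e^(-26.2812)
R(t) = 0.0

0.0


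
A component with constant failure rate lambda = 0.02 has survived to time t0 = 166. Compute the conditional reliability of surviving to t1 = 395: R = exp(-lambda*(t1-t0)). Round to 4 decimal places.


lambda = 0.02
t0 = 166, t1 = 395
t1 - t0 = 229
lambda * (t1-t0) = 0.02 * 229 = 4.58
R = exp(-4.58)
R = 0.0103

0.0103


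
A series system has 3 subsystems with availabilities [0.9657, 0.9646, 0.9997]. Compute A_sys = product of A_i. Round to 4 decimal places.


Subsystems: [0.9657, 0.9646, 0.9997]
After subsystem 1 (A=0.9657): product = 0.9657
After subsystem 2 (A=0.9646): product = 0.9315
After subsystem 3 (A=0.9997): product = 0.9312
A_sys = 0.9312

0.9312


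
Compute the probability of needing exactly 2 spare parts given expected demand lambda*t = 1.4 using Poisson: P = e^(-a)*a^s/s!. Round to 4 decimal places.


a = 1.4, s = 2
e^(-a) = e^(-1.4) = 0.2466
a^s = 1.4^2 = 1.96
s! = 2
P = 0.2466 * 1.96 / 2
P = 0.2417

0.2417


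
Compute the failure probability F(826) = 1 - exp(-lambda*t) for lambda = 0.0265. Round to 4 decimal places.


lambda = 0.0265, t = 826
lambda * t = 21.889
exp(-21.889) = 0.0
F(t) = 1 - 0.0
F(t) = 1.0

1.0


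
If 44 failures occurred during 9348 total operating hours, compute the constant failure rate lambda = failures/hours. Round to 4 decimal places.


failures = 44
total_hours = 9348
lambda = 44 / 9348
lambda = 0.0047

0.0047


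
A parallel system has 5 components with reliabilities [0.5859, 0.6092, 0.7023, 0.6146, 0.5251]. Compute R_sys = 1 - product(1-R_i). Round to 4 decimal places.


Components: [0.5859, 0.6092, 0.7023, 0.6146, 0.5251]
(1 - 0.5859) = 0.4141, running product = 0.4141
(1 - 0.6092) = 0.3908, running product = 0.1618
(1 - 0.7023) = 0.2977, running product = 0.0482
(1 - 0.6146) = 0.3854, running product = 0.0186
(1 - 0.5251) = 0.4749, running product = 0.0088
Product of (1-R_i) = 0.0088
R_sys = 1 - 0.0088 = 0.9912

0.9912


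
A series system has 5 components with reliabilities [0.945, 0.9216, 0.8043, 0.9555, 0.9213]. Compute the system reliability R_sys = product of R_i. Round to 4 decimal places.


Components: [0.945, 0.9216, 0.8043, 0.9555, 0.9213]
After component 1 (R=0.945): product = 0.945
After component 2 (R=0.9216): product = 0.8709
After component 3 (R=0.8043): product = 0.7005
After component 4 (R=0.9555): product = 0.6693
After component 5 (R=0.9213): product = 0.6166
R_sys = 0.6166

0.6166


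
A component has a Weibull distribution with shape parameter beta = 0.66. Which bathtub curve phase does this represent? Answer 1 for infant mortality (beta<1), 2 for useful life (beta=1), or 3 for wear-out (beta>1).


beta = 0.66
Compare beta to 1:
beta < 1 => infant mortality (phase 1)
beta = 1 => useful life (phase 2)
beta > 1 => wear-out (phase 3)
Since beta = 0.66, this is infant mortality (decreasing failure rate)
Phase = 1

1


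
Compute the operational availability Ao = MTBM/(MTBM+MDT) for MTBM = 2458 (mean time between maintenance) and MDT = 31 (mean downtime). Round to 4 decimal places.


MTBM = 2458
MDT = 31
MTBM + MDT = 2489
Ao = 2458 / 2489
Ao = 0.9875

0.9875


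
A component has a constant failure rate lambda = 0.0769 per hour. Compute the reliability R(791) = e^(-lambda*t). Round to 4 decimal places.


lambda = 0.0769
t = 791
lambda * t = 60.8279
R(t) = e^(-60.8279)
R(t) = 0.0

0.0


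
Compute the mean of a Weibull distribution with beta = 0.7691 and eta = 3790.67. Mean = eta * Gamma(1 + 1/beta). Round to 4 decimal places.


beta = 0.7691, eta = 3790.67
1/beta = 1.3002
1 + 1/beta = 2.3002
Gamma(2.3002) = 1.1669
Mean = 3790.67 * 1.1669
Mean = 4423.2065

4423.2065


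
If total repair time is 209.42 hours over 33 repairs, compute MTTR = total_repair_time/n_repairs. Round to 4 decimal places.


total_repair_time = 209.42
n_repairs = 33
MTTR = 209.42 / 33
MTTR = 6.3461

6.3461


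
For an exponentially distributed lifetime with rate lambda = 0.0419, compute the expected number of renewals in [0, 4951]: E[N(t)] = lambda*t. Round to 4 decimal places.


lambda = 0.0419
t = 4951
E[N(t)] = lambda * t
E[N(t)] = 0.0419 * 4951
E[N(t)] = 207.4469

207.4469


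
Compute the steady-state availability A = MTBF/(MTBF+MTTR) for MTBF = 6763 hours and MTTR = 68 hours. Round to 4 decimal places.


MTBF = 6763
MTTR = 68
MTBF + MTTR = 6831
A = 6763 / 6831
A = 0.99

0.99


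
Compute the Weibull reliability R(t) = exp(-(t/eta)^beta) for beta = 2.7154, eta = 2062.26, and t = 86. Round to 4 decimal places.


beta = 2.7154, eta = 2062.26, t = 86
t/eta = 86 / 2062.26 = 0.0417
(t/eta)^beta = 0.0417^2.7154 = 0.0002
R(t) = exp(-0.0002)
R(t) = 0.9998

0.9998


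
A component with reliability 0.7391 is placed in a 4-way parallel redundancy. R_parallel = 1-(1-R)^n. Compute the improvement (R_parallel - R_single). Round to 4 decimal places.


R_single = 0.7391, n = 4
1 - R_single = 0.2609
(1 - R_single)^n = 0.2609^4 = 0.0046
R_parallel = 1 - 0.0046 = 0.9954
Improvement = 0.9954 - 0.7391
Improvement = 0.2563

0.2563


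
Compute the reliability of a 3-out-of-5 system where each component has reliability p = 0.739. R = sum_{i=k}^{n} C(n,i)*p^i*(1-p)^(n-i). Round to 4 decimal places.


k = 3, n = 5, p = 0.739
i=3: C(5,3)=10 * 0.739^3 * 0.261^2 = 0.2749
i=4: C(5,4)=5 * 0.739^4 * 0.261^1 = 0.3892
i=5: C(5,5)=1 * 0.739^5 * 0.261^0 = 0.2204
R = sum of terms = 0.8845

0.8845


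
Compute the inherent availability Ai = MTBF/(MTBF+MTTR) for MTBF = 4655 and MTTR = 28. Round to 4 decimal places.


MTBF = 4655
MTTR = 28
MTBF + MTTR = 4683
Ai = 4655 / 4683
Ai = 0.994

0.994


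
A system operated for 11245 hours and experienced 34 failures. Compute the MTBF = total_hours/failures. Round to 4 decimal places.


total_hours = 11245
failures = 34
MTBF = 11245 / 34
MTBF = 330.7353

330.7353


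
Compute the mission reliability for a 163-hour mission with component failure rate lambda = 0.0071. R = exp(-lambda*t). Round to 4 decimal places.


lambda = 0.0071
mission_time = 163
lambda * t = 0.0071 * 163 = 1.1573
R = exp(-1.1573)
R = 0.3143

0.3143


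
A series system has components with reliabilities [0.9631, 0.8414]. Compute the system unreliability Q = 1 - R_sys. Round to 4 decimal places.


Components: [0.9631, 0.8414]
After component 1: product = 0.9631
After component 2: product = 0.8104
R_sys = 0.8104
Q = 1 - 0.8104 = 0.1896

0.1896


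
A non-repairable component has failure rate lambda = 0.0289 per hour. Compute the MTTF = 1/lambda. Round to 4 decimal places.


lambda = 0.0289
MTTF = 1 / 0.0289
MTTF = 34.6021

34.6021


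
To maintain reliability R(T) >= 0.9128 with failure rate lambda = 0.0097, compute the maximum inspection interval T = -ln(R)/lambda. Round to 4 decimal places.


R_target = 0.9128
lambda = 0.0097
-ln(0.9128) = 0.0912
T = 0.0912 / 0.0097
T = 9.406

9.406


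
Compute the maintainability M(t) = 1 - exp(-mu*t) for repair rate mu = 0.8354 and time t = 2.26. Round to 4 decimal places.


mu = 0.8354, t = 2.26
mu * t = 0.8354 * 2.26 = 1.888
exp(-1.888) = 0.1514
M(t) = 1 - 0.1514
M(t) = 0.8486

0.8486


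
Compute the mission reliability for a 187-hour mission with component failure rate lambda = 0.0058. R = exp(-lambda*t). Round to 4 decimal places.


lambda = 0.0058
mission_time = 187
lambda * t = 0.0058 * 187 = 1.0846
R = exp(-1.0846)
R = 0.338

0.338


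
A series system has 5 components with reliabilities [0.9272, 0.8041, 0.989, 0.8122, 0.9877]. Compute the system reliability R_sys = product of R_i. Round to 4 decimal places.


Components: [0.9272, 0.8041, 0.989, 0.8122, 0.9877]
After component 1 (R=0.9272): product = 0.9272
After component 2 (R=0.8041): product = 0.7456
After component 3 (R=0.989): product = 0.7374
After component 4 (R=0.8122): product = 0.5989
After component 5 (R=0.9877): product = 0.5915
R_sys = 0.5915

0.5915


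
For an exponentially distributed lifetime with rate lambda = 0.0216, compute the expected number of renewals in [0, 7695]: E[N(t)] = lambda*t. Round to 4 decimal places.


lambda = 0.0216
t = 7695
E[N(t)] = lambda * t
E[N(t)] = 0.0216 * 7695
E[N(t)] = 166.212

166.212


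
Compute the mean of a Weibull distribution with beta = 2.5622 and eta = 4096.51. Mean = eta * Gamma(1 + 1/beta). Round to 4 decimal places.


beta = 2.5622, eta = 4096.51
1/beta = 0.3903
1 + 1/beta = 1.3903
Gamma(1.3903) = 0.8878
Mean = 4096.51 * 0.8878
Mean = 3637.0286

3637.0286


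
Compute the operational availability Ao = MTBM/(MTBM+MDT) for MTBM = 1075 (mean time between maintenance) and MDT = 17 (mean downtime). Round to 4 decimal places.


MTBM = 1075
MDT = 17
MTBM + MDT = 1092
Ao = 1075 / 1092
Ao = 0.9844

0.9844


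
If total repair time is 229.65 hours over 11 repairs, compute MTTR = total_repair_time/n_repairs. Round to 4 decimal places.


total_repair_time = 229.65
n_repairs = 11
MTTR = 229.65 / 11
MTTR = 20.8773

20.8773


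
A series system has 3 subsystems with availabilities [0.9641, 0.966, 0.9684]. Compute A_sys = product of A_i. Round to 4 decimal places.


Subsystems: [0.9641, 0.966, 0.9684]
After subsystem 1 (A=0.9641): product = 0.9641
After subsystem 2 (A=0.966): product = 0.9313
After subsystem 3 (A=0.9684): product = 0.9019
A_sys = 0.9019

0.9019


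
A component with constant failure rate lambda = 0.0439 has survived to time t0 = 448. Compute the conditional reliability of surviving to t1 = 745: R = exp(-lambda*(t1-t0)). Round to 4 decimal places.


lambda = 0.0439
t0 = 448, t1 = 745
t1 - t0 = 297
lambda * (t1-t0) = 0.0439 * 297 = 13.0383
R = exp(-13.0383)
R = 0.0

0.0


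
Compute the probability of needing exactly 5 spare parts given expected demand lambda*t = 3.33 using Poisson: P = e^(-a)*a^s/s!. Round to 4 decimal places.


a = 3.33, s = 5
e^(-a) = e^(-3.33) = 0.0358
a^s = 3.33^5 = 409.4691
s! = 120
P = 0.0358 * 409.4691 / 120
P = 0.1221

0.1221


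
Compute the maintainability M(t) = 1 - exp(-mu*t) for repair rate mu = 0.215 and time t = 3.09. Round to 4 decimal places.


mu = 0.215, t = 3.09
mu * t = 0.215 * 3.09 = 0.6643
exp(-0.6643) = 0.5146
M(t) = 1 - 0.5146
M(t) = 0.4854

0.4854


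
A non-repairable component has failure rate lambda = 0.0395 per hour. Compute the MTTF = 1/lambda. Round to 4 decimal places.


lambda = 0.0395
MTTF = 1 / 0.0395
MTTF = 25.3165

25.3165


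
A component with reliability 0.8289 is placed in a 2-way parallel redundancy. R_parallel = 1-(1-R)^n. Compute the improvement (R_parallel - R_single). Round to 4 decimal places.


R_single = 0.8289, n = 2
1 - R_single = 0.1711
(1 - R_single)^n = 0.1711^2 = 0.0293
R_parallel = 1 - 0.0293 = 0.9707
Improvement = 0.9707 - 0.8289
Improvement = 0.1418

0.1418


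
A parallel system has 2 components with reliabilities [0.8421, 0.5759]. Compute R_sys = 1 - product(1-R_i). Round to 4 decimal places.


Components: [0.8421, 0.5759]
(1 - 0.8421) = 0.1579, running product = 0.1579
(1 - 0.5759) = 0.4241, running product = 0.067
Product of (1-R_i) = 0.067
R_sys = 1 - 0.067 = 0.933

0.933


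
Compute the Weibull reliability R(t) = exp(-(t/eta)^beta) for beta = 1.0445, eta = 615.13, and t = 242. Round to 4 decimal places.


beta = 1.0445, eta = 615.13, t = 242
t/eta = 242 / 615.13 = 0.3934
(t/eta)^beta = 0.3934^1.0445 = 0.3774
R(t) = exp(-0.3774)
R(t) = 0.6856

0.6856


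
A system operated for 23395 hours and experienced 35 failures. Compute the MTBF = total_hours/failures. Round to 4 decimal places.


total_hours = 23395
failures = 35
MTBF = 23395 / 35
MTBF = 668.4286

668.4286


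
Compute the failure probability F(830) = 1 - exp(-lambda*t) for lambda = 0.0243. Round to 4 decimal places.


lambda = 0.0243, t = 830
lambda * t = 20.169
exp(-20.169) = 0.0
F(t) = 1 - 0.0
F(t) = 1.0

1.0


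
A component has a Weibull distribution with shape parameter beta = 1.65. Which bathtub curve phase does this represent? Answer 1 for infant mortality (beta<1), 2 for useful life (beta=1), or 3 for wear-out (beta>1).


beta = 1.65
Compare beta to 1:
beta < 1 => infant mortality (phase 1)
beta = 1 => useful life (phase 2)
beta > 1 => wear-out (phase 3)
Since beta = 1.65, this is wear-out (increasing failure rate)
Phase = 3

3


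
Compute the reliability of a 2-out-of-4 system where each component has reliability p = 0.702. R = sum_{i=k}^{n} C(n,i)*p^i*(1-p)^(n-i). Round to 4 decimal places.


k = 2, n = 4, p = 0.702
i=2: C(4,2)=6 * 0.702^2 * 0.298^2 = 0.2626
i=3: C(4,3)=4 * 0.702^3 * 0.298^1 = 0.4124
i=4: C(4,4)=1 * 0.702^4 * 0.298^0 = 0.2429
R = sum of terms = 0.9178

0.9178


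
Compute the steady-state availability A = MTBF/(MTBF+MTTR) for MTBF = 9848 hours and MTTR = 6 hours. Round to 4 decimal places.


MTBF = 9848
MTTR = 6
MTBF + MTTR = 9854
A = 9848 / 9854
A = 0.9994

0.9994


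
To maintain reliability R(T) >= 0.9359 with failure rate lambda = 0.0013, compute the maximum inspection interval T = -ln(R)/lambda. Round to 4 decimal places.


R_target = 0.9359
lambda = 0.0013
-ln(0.9359) = 0.0662
T = 0.0662 / 0.0013
T = 50.959

50.959


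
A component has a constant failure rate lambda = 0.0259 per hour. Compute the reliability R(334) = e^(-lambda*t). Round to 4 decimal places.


lambda = 0.0259
t = 334
lambda * t = 8.6506
R(t) = e^(-8.6506)
R(t) = 0.0002

0.0002


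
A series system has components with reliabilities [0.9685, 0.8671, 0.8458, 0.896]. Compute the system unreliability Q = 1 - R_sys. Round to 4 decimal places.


Components: [0.9685, 0.8671, 0.8458, 0.896]
After component 1: product = 0.9685
After component 2: product = 0.8398
After component 3: product = 0.7103
After component 4: product = 0.6364
R_sys = 0.6364
Q = 1 - 0.6364 = 0.3636

0.3636


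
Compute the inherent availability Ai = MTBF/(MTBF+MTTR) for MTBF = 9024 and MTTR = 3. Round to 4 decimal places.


MTBF = 9024
MTTR = 3
MTBF + MTTR = 9027
Ai = 9024 / 9027
Ai = 0.9997

0.9997


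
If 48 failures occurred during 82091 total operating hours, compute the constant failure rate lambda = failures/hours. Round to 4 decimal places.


failures = 48
total_hours = 82091
lambda = 48 / 82091
lambda = 0.0006

0.0006


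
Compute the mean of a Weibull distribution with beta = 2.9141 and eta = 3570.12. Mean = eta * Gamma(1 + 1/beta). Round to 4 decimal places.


beta = 2.9141, eta = 3570.12
1/beta = 0.3432
1 + 1/beta = 1.3432
Gamma(1.3432) = 0.8919
Mean = 3570.12 * 0.8919
Mean = 3184.0786

3184.0786


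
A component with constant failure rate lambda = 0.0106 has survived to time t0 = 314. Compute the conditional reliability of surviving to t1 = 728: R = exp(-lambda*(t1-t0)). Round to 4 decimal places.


lambda = 0.0106
t0 = 314, t1 = 728
t1 - t0 = 414
lambda * (t1-t0) = 0.0106 * 414 = 4.3884
R = exp(-4.3884)
R = 0.0124

0.0124


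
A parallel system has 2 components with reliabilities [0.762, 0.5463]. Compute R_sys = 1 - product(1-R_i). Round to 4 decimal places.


Components: [0.762, 0.5463]
(1 - 0.762) = 0.238, running product = 0.238
(1 - 0.5463) = 0.4537, running product = 0.108
Product of (1-R_i) = 0.108
R_sys = 1 - 0.108 = 0.892

0.892


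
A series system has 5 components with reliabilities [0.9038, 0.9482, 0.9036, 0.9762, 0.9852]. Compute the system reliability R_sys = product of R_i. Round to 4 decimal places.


Components: [0.9038, 0.9482, 0.9036, 0.9762, 0.9852]
After component 1 (R=0.9038): product = 0.9038
After component 2 (R=0.9482): product = 0.857
After component 3 (R=0.9036): product = 0.7744
After component 4 (R=0.9762): product = 0.7559
After component 5 (R=0.9852): product = 0.7448
R_sys = 0.7448

0.7448


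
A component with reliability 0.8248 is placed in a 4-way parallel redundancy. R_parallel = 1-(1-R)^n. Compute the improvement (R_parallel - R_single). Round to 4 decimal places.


R_single = 0.8248, n = 4
1 - R_single = 0.1752
(1 - R_single)^n = 0.1752^4 = 0.0009
R_parallel = 1 - 0.0009 = 0.9991
Improvement = 0.9991 - 0.8248
Improvement = 0.1743

0.1743


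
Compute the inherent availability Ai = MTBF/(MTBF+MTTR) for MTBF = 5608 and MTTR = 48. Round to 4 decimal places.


MTBF = 5608
MTTR = 48
MTBF + MTTR = 5656
Ai = 5608 / 5656
Ai = 0.9915

0.9915


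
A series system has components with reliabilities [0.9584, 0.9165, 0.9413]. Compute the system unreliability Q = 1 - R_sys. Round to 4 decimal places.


Components: [0.9584, 0.9165, 0.9413]
After component 1: product = 0.9584
After component 2: product = 0.8784
After component 3: product = 0.8268
R_sys = 0.8268
Q = 1 - 0.8268 = 0.1732

0.1732


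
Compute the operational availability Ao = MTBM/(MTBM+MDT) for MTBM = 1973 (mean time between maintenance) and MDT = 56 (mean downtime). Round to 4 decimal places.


MTBM = 1973
MDT = 56
MTBM + MDT = 2029
Ao = 1973 / 2029
Ao = 0.9724

0.9724


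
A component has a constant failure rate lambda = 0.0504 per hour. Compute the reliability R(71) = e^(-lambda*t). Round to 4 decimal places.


lambda = 0.0504
t = 71
lambda * t = 3.5784
R(t) = e^(-3.5784)
R(t) = 0.0279

0.0279


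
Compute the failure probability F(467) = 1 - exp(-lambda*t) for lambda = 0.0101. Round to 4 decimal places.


lambda = 0.0101, t = 467
lambda * t = 4.7167
exp(-4.7167) = 0.0089
F(t) = 1 - 0.0089
F(t) = 0.9911

0.9911


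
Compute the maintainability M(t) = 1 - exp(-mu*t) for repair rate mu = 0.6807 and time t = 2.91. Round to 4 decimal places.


mu = 0.6807, t = 2.91
mu * t = 0.6807 * 2.91 = 1.9808
exp(-1.9808) = 0.138
M(t) = 1 - 0.138
M(t) = 0.862

0.862


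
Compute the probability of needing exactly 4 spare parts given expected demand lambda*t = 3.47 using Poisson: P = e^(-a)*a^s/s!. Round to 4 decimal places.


a = 3.47, s = 4
e^(-a) = e^(-3.47) = 0.0311
a^s = 3.47^4 = 144.9833
s! = 24
P = 0.0311 * 144.9833 / 24
P = 0.188

0.188


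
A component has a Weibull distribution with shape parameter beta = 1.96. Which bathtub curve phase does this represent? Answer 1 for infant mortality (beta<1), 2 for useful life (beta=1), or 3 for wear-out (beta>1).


beta = 1.96
Compare beta to 1:
beta < 1 => infant mortality (phase 1)
beta = 1 => useful life (phase 2)
beta > 1 => wear-out (phase 3)
Since beta = 1.96, this is wear-out (increasing failure rate)
Phase = 3

3


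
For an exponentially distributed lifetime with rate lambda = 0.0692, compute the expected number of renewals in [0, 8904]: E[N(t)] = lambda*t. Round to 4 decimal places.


lambda = 0.0692
t = 8904
E[N(t)] = lambda * t
E[N(t)] = 0.0692 * 8904
E[N(t)] = 616.1568

616.1568


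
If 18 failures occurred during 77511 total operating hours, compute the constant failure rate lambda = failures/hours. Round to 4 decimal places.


failures = 18
total_hours = 77511
lambda = 18 / 77511
lambda = 0.0002

0.0002


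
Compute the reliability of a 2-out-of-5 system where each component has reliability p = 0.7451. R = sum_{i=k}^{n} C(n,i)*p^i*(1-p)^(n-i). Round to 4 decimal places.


k = 2, n = 5, p = 0.7451
i=2: C(5,2)=10 * 0.7451^2 * 0.2549^3 = 0.0919
i=3: C(5,3)=10 * 0.7451^3 * 0.2549^2 = 0.2688
i=4: C(5,4)=5 * 0.7451^4 * 0.2549^1 = 0.3928
i=5: C(5,5)=1 * 0.7451^5 * 0.2549^0 = 0.2297
R = sum of terms = 0.9832

0.9832


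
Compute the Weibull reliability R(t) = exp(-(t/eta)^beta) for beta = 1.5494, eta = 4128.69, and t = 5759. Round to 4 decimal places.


beta = 1.5494, eta = 4128.69, t = 5759
t/eta = 5759 / 4128.69 = 1.3949
(t/eta)^beta = 1.3949^1.5494 = 1.6747
R(t) = exp(-1.6747)
R(t) = 0.1874

0.1874


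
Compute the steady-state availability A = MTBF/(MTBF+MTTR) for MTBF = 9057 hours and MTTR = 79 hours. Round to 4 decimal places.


MTBF = 9057
MTTR = 79
MTBF + MTTR = 9136
A = 9057 / 9136
A = 0.9914

0.9914


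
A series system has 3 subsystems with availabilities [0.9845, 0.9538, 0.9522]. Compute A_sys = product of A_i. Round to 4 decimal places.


Subsystems: [0.9845, 0.9538, 0.9522]
After subsystem 1 (A=0.9845): product = 0.9845
After subsystem 2 (A=0.9538): product = 0.939
After subsystem 3 (A=0.9522): product = 0.8941
A_sys = 0.8941

0.8941


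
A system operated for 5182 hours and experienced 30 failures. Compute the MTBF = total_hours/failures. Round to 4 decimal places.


total_hours = 5182
failures = 30
MTBF = 5182 / 30
MTBF = 172.7333

172.7333


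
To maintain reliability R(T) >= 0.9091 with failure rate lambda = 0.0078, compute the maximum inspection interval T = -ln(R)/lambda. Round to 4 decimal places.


R_target = 0.9091
lambda = 0.0078
-ln(0.9091) = 0.0953
T = 0.0953 / 0.0078
T = 12.218

12.218


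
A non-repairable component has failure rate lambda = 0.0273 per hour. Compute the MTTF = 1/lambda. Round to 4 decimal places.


lambda = 0.0273
MTTF = 1 / 0.0273
MTTF = 36.63

36.63


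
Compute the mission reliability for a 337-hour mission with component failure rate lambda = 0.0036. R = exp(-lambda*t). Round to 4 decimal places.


lambda = 0.0036
mission_time = 337
lambda * t = 0.0036 * 337 = 1.2132
R = exp(-1.2132)
R = 0.2972

0.2972


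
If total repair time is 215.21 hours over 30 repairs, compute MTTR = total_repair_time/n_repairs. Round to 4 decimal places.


total_repair_time = 215.21
n_repairs = 30
MTTR = 215.21 / 30
MTTR = 7.1737

7.1737


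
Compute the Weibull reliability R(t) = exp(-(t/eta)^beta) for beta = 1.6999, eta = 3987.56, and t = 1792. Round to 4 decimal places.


beta = 1.6999, eta = 3987.56, t = 1792
t/eta = 1792 / 3987.56 = 0.4494
(t/eta)^beta = 0.4494^1.6999 = 0.2567
R(t) = exp(-0.2567)
R(t) = 0.7736

0.7736


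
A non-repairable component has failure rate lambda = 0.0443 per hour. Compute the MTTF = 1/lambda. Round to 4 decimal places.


lambda = 0.0443
MTTF = 1 / 0.0443
MTTF = 22.5734

22.5734


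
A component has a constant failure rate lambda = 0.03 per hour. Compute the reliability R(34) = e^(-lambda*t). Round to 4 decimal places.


lambda = 0.03
t = 34
lambda * t = 1.02
R(t) = e^(-1.02)
R(t) = 0.3606

0.3606


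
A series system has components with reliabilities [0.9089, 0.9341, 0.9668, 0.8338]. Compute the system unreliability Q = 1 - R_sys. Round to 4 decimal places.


Components: [0.9089, 0.9341, 0.9668, 0.8338]
After component 1: product = 0.9089
After component 2: product = 0.849
After component 3: product = 0.8208
After component 4: product = 0.6844
R_sys = 0.6844
Q = 1 - 0.6844 = 0.3156

0.3156


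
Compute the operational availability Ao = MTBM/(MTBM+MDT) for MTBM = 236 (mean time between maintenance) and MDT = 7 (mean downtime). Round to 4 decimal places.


MTBM = 236
MDT = 7
MTBM + MDT = 243
Ao = 236 / 243
Ao = 0.9712

0.9712


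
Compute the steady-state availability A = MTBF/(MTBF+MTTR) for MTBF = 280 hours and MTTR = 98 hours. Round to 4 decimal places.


MTBF = 280
MTTR = 98
MTBF + MTTR = 378
A = 280 / 378
A = 0.7407

0.7407


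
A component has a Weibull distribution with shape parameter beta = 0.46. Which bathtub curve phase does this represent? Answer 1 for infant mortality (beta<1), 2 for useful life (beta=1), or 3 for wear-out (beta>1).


beta = 0.46
Compare beta to 1:
beta < 1 => infant mortality (phase 1)
beta = 1 => useful life (phase 2)
beta > 1 => wear-out (phase 3)
Since beta = 0.46, this is infant mortality (decreasing failure rate)
Phase = 1

1


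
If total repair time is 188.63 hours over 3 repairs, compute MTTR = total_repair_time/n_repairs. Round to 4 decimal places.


total_repair_time = 188.63
n_repairs = 3
MTTR = 188.63 / 3
MTTR = 62.8767

62.8767


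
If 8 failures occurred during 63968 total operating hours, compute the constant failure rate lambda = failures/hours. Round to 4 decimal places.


failures = 8
total_hours = 63968
lambda = 8 / 63968
lambda = 0.0001

0.0001


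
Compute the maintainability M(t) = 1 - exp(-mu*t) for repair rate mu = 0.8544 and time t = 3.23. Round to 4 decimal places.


mu = 0.8544, t = 3.23
mu * t = 0.8544 * 3.23 = 2.7597
exp(-2.7597) = 0.0633
M(t) = 1 - 0.0633
M(t) = 0.9367

0.9367


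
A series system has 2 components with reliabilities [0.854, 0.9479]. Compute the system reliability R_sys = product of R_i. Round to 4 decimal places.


Components: [0.854, 0.9479]
After component 1 (R=0.854): product = 0.854
After component 2 (R=0.9479): product = 0.8095
R_sys = 0.8095

0.8095


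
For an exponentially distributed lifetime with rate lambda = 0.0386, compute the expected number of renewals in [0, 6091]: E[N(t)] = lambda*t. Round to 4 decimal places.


lambda = 0.0386
t = 6091
E[N(t)] = lambda * t
E[N(t)] = 0.0386 * 6091
E[N(t)] = 235.1126

235.1126


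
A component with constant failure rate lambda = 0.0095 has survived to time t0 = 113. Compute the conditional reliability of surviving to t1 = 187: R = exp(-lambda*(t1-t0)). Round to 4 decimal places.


lambda = 0.0095
t0 = 113, t1 = 187
t1 - t0 = 74
lambda * (t1-t0) = 0.0095 * 74 = 0.703
R = exp(-0.703)
R = 0.4951

0.4951


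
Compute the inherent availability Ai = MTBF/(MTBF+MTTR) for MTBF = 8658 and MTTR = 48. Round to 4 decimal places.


MTBF = 8658
MTTR = 48
MTBF + MTTR = 8706
Ai = 8658 / 8706
Ai = 0.9945

0.9945


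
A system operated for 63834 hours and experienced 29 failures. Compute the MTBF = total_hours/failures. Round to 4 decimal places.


total_hours = 63834
failures = 29
MTBF = 63834 / 29
MTBF = 2201.1724

2201.1724


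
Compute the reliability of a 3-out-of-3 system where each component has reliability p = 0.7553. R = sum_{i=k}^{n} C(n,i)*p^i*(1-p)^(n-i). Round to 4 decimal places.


k = 3, n = 3, p = 0.7553
i=3: C(3,3)=1 * 0.7553^3 * 0.2447^0 = 0.4309
R = sum of terms = 0.4309

0.4309


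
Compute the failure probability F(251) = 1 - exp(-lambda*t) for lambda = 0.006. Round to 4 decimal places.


lambda = 0.006, t = 251
lambda * t = 1.506
exp(-1.506) = 0.2218
F(t) = 1 - 0.2218
F(t) = 0.7782

0.7782


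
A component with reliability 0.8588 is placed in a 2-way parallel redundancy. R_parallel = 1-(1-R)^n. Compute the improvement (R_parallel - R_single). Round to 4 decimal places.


R_single = 0.8588, n = 2
1 - R_single = 0.1412
(1 - R_single)^n = 0.1412^2 = 0.0199
R_parallel = 1 - 0.0199 = 0.9801
Improvement = 0.9801 - 0.8588
Improvement = 0.1213

0.1213


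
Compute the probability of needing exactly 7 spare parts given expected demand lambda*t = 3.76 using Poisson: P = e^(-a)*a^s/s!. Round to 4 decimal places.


a = 3.76, s = 7
e^(-a) = e^(-3.76) = 0.0233
a^s = 3.76^7 = 10624.6569
s! = 5040
P = 0.0233 * 10624.6569 / 5040
P = 0.0491

0.0491


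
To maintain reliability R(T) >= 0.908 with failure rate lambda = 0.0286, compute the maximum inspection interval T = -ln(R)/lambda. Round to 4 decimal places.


R_target = 0.908
lambda = 0.0286
-ln(0.908) = 0.0965
T = 0.0965 / 0.0286
T = 3.3745

3.3745


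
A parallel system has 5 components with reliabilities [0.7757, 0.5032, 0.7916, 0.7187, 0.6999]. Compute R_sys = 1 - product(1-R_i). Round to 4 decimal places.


Components: [0.7757, 0.5032, 0.7916, 0.7187, 0.6999]
(1 - 0.7757) = 0.2243, running product = 0.2243
(1 - 0.5032) = 0.4968, running product = 0.1114
(1 - 0.7916) = 0.2084, running product = 0.0232
(1 - 0.7187) = 0.2813, running product = 0.0065
(1 - 0.6999) = 0.3001, running product = 0.002
Product of (1-R_i) = 0.002
R_sys = 1 - 0.002 = 0.998

0.998


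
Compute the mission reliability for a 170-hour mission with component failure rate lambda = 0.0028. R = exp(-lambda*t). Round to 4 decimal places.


lambda = 0.0028
mission_time = 170
lambda * t = 0.0028 * 170 = 0.476
R = exp(-0.476)
R = 0.6213

0.6213


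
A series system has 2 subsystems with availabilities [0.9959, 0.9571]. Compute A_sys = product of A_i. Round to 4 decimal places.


Subsystems: [0.9959, 0.9571]
After subsystem 1 (A=0.9959): product = 0.9959
After subsystem 2 (A=0.9571): product = 0.9532
A_sys = 0.9532

0.9532


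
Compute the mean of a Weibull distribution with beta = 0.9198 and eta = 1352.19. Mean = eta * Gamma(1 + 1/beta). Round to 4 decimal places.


beta = 0.9198, eta = 1352.19
1/beta = 1.0872
1 + 1/beta = 2.0872
Gamma(2.0872) = 1.0401
Mean = 1352.19 * 1.0401
Mean = 1406.3495

1406.3495


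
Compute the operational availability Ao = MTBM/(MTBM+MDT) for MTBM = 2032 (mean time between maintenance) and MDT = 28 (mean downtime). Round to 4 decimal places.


MTBM = 2032
MDT = 28
MTBM + MDT = 2060
Ao = 2032 / 2060
Ao = 0.9864

0.9864


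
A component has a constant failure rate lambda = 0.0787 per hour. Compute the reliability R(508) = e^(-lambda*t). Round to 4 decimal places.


lambda = 0.0787
t = 508
lambda * t = 39.9796
R(t) = e^(-39.9796)
R(t) = 0.0

0.0


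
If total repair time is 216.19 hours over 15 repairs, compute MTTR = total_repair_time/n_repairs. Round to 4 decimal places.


total_repair_time = 216.19
n_repairs = 15
MTTR = 216.19 / 15
MTTR = 14.4127

14.4127


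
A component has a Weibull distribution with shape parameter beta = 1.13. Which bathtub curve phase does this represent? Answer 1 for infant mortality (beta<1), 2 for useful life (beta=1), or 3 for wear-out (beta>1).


beta = 1.13
Compare beta to 1:
beta < 1 => infant mortality (phase 1)
beta = 1 => useful life (phase 2)
beta > 1 => wear-out (phase 3)
Since beta = 1.13, this is wear-out (increasing failure rate)
Phase = 3

3


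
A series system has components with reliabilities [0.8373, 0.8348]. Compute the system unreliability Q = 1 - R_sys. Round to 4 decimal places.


Components: [0.8373, 0.8348]
After component 1: product = 0.8373
After component 2: product = 0.699
R_sys = 0.699
Q = 1 - 0.699 = 0.301

0.301


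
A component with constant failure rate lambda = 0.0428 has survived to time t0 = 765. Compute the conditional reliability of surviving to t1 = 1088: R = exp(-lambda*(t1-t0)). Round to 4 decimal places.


lambda = 0.0428
t0 = 765, t1 = 1088
t1 - t0 = 323
lambda * (t1-t0) = 0.0428 * 323 = 13.8244
R = exp(-13.8244)
R = 0.0

0.0


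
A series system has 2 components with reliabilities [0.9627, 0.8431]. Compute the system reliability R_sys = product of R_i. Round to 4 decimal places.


Components: [0.9627, 0.8431]
After component 1 (R=0.9627): product = 0.9627
After component 2 (R=0.8431): product = 0.8117
R_sys = 0.8117

0.8117


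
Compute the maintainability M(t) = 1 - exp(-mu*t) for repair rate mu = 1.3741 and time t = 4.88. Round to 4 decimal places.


mu = 1.3741, t = 4.88
mu * t = 1.3741 * 4.88 = 6.7056
exp(-6.7056) = 0.0012
M(t) = 1 - 0.0012
M(t) = 0.9988

0.9988


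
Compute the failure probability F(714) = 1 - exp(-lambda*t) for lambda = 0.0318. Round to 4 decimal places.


lambda = 0.0318, t = 714
lambda * t = 22.7052
exp(-22.7052) = 0.0
F(t) = 1 - 0.0
F(t) = 1.0

1.0


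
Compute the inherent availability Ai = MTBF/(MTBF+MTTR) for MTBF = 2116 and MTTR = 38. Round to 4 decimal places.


MTBF = 2116
MTTR = 38
MTBF + MTTR = 2154
Ai = 2116 / 2154
Ai = 0.9824

0.9824


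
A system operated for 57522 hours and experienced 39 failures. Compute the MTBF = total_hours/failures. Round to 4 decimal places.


total_hours = 57522
failures = 39
MTBF = 57522 / 39
MTBF = 1474.9231

1474.9231


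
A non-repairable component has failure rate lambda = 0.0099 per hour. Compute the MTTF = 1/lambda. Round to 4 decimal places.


lambda = 0.0099
MTTF = 1 / 0.0099
MTTF = 101.0101

101.0101


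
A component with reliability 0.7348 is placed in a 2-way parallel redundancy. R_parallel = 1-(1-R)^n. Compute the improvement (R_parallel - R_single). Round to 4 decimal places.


R_single = 0.7348, n = 2
1 - R_single = 0.2652
(1 - R_single)^n = 0.2652^2 = 0.0703
R_parallel = 1 - 0.0703 = 0.9297
Improvement = 0.9297 - 0.7348
Improvement = 0.1949

0.1949


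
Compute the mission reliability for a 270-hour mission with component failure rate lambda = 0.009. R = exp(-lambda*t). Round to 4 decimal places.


lambda = 0.009
mission_time = 270
lambda * t = 0.009 * 270 = 2.43
R = exp(-2.43)
R = 0.088

0.088


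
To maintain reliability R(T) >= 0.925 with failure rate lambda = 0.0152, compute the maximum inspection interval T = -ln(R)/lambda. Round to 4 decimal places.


R_target = 0.925
lambda = 0.0152
-ln(0.925) = 0.078
T = 0.078 / 0.0152
T = 5.129

5.129


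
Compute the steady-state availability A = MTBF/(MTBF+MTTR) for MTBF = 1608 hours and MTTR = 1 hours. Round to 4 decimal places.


MTBF = 1608
MTTR = 1
MTBF + MTTR = 1609
A = 1608 / 1609
A = 0.9994

0.9994


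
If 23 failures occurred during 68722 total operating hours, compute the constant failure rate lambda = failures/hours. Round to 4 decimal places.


failures = 23
total_hours = 68722
lambda = 23 / 68722
lambda = 0.0003

0.0003


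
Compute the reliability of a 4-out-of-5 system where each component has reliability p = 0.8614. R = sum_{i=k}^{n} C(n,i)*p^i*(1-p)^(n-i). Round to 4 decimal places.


k = 4, n = 5, p = 0.8614
i=4: C(5,4)=5 * 0.8614^4 * 0.1386^1 = 0.3816
i=5: C(5,5)=1 * 0.8614^5 * 0.1386^0 = 0.4743
R = sum of terms = 0.8558

0.8558


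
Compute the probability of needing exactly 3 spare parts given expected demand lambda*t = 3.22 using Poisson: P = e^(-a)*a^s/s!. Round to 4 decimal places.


a = 3.22, s = 3
e^(-a) = e^(-3.22) = 0.04
a^s = 3.22^3 = 33.3862
s! = 6
P = 0.04 * 33.3862 / 6
P = 0.2223

0.2223


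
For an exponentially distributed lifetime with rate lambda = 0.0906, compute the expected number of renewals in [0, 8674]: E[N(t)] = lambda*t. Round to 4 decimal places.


lambda = 0.0906
t = 8674
E[N(t)] = lambda * t
E[N(t)] = 0.0906 * 8674
E[N(t)] = 785.8644

785.8644


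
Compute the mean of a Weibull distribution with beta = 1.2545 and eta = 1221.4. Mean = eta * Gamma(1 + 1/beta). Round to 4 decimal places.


beta = 1.2545, eta = 1221.4
1/beta = 0.7971
1 + 1/beta = 1.7971
Gamma(1.7971) = 0.9306
Mean = 1221.4 * 0.9306
Mean = 1136.6656

1136.6656


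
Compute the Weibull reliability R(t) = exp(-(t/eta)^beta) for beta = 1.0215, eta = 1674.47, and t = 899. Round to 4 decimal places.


beta = 1.0215, eta = 1674.47, t = 899
t/eta = 899 / 1674.47 = 0.5369
(t/eta)^beta = 0.5369^1.0215 = 0.5298
R(t) = exp(-0.5298)
R(t) = 0.5887

0.5887


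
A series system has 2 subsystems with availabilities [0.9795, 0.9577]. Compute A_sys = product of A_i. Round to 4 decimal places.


Subsystems: [0.9795, 0.9577]
After subsystem 1 (A=0.9795): product = 0.9795
After subsystem 2 (A=0.9577): product = 0.9381
A_sys = 0.9381

0.9381


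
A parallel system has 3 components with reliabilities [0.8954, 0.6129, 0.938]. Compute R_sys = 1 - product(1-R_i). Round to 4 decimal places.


Components: [0.8954, 0.6129, 0.938]
(1 - 0.8954) = 0.1046, running product = 0.1046
(1 - 0.6129) = 0.3871, running product = 0.0405
(1 - 0.938) = 0.062, running product = 0.0025
Product of (1-R_i) = 0.0025
R_sys = 1 - 0.0025 = 0.9975

0.9975


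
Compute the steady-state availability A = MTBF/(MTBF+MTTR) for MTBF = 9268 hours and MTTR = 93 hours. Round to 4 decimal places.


MTBF = 9268
MTTR = 93
MTBF + MTTR = 9361
A = 9268 / 9361
A = 0.9901

0.9901


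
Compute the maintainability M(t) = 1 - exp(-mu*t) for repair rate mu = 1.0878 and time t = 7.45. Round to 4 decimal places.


mu = 1.0878, t = 7.45
mu * t = 1.0878 * 7.45 = 8.1041
exp(-8.1041) = 0.0003
M(t) = 1 - 0.0003
M(t) = 0.9997

0.9997


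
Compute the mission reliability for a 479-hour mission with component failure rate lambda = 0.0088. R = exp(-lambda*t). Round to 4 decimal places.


lambda = 0.0088
mission_time = 479
lambda * t = 0.0088 * 479 = 4.2152
R = exp(-4.2152)
R = 0.0148

0.0148


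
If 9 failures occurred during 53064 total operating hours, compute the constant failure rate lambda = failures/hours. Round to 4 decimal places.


failures = 9
total_hours = 53064
lambda = 9 / 53064
lambda = 0.0002

0.0002


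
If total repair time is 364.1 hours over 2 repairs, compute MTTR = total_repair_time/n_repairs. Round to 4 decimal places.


total_repair_time = 364.1
n_repairs = 2
MTTR = 364.1 / 2
MTTR = 182.05

182.05
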